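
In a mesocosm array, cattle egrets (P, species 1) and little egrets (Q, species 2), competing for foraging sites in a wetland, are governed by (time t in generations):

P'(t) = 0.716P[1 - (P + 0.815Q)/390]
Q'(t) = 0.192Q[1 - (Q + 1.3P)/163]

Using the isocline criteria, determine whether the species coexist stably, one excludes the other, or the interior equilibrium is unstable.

species 1 excludes species 2

Compare the nullcline intercepts: K1/α12 = 390/0.815 = 479 > K2 = 163; K2/α21 = 163/1.3 = 125 < K1 = 390.
Since the inequalities point opposite ways, species 1 can invade but species 2 cannot.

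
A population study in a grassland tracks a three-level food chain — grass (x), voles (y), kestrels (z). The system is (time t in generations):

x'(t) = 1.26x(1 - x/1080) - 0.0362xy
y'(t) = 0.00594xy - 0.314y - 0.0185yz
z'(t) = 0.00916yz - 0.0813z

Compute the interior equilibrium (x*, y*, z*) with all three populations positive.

x* ≈ 805, y* ≈ 8.88, z* ≈ 241

From dz/dt = 0: 0.00916y* = 0.0813, so y* = 8.88.
From dx/dt = 0: 1.26(1 - x*/1080) = 0.0362·8.88, giving x* = 1080·(1 - 0.255) = 805.
From dy/dt = 0: 0.00594·805 - 0.314 = 0.0185z*, so z* = 4.47/0.0185 = 241.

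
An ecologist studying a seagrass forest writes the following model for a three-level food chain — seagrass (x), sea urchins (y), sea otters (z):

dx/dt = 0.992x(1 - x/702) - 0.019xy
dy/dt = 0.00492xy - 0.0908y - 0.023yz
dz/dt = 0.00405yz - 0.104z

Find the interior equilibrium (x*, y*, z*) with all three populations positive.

x* ≈ 357, y* ≈ 25.7, z* ≈ 72.4

From dz/dt = 0: 0.00405y* = 0.104, so y* = 25.7.
From dx/dt = 0: 0.992(1 - x*/702) = 0.019·25.7, giving x* = 702·(1 - 0.492) = 357.
From dy/dt = 0: 0.00492·357 - 0.0908 = 0.023z*, so z* = 1.66/0.023 = 72.4.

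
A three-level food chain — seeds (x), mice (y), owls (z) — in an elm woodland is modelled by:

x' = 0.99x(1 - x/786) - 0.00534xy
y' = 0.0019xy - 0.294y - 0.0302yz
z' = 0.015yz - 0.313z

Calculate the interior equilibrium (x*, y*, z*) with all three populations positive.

From dz/dt = 0: 0.015y* = 0.313, so y* = 20.9.
From dx/dt = 0: 0.99(1 - x*/786) = 0.00534·20.9, giving x* = 786·(1 - 0.113) = 698.
From dy/dt = 0: 0.0019·698 - 0.294 = 0.0302z*, so z* = 1.03/0.0302 = 34.1.

x* ≈ 698, y* ≈ 20.9, z* ≈ 34.1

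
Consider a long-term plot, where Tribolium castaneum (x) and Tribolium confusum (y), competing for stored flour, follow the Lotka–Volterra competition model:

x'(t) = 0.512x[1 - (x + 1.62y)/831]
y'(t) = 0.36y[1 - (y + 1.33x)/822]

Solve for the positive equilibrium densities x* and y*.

Setting both brackets to zero gives the nullclines x + 1.62y = 831 and 1.33x + y = 822.
Substituting y = 822 - 1.33x into the first: x(1 - 1.62·1.33) = 831 - 1.62·822.
So x* = -501/-1.15 = 434, and then y* = 822 - 1.33·434 = 245.

x* ≈ 434, y* ≈ 245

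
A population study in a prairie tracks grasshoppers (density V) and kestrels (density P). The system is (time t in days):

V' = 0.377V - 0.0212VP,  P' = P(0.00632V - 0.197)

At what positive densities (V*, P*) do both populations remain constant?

V* ≈ 31.2, P* ≈ 17.8

Set dP/dt = 0 with P > 0: 0.00632V - 0.197 = 0, so V* = 0.197/0.00632 = 31.2.
Set dV/dt = 0 with V > 0: 0.377 - 0.0212P = 0, so P* = 0.377/0.0212 = 17.8.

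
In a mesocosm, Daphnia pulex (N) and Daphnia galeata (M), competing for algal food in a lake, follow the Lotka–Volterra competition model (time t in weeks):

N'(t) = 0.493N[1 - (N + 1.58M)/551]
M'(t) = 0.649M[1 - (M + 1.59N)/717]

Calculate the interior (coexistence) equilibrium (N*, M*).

N* ≈ 385, M* ≈ 105

Setting both brackets to zero gives the nullclines N + 1.58M = 551 and 1.59N + M = 717.
Substituting M = 717 - 1.59N into the first: N(1 - 1.58·1.59) = 551 - 1.58·717.
So N* = -582/-1.51 = 385, and then M* = 717 - 1.59·385 = 105.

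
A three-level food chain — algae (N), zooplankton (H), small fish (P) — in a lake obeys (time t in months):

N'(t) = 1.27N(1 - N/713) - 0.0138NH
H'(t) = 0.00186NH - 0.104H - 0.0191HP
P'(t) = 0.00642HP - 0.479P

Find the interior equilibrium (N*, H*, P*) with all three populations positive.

N* ≈ 135, H* ≈ 74.6, P* ≈ 7.7

From dP/dt = 0: 0.00642H* = 0.479, so H* = 74.6.
From dN/dt = 0: 1.27(1 - N*/713) = 0.0138·74.6, giving N* = 713·(1 - 0.811) = 135.
From dH/dt = 0: 0.00186·135 - 0.104 = 0.0191P*, so P* = 0.147/0.0191 = 7.7.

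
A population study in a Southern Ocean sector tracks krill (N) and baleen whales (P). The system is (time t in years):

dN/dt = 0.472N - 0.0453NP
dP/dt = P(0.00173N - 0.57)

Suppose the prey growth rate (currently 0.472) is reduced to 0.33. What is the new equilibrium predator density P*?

P* ≈ 7.28

At the interior fixed point, setting dN/dt = 0 with N > 0 fixes P* = (prey growth rate)/(NP coefficient) — independent of the other coefficients.
With the change, P* = 0.33/0.0453 = 7.28; it falls from 10.4.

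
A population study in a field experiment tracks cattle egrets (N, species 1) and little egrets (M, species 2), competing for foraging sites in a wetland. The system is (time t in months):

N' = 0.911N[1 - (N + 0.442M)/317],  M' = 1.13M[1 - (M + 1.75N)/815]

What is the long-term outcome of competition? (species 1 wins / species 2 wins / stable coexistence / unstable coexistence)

species 2 excludes species 1

Compare the nullcline intercepts: K1/α12 = 317/0.442 = 717 < K2 = 815; K2/α21 = 815/1.75 = 466 > K1 = 317.
Since the inequalities point opposite ways, species 2 can invade but species 1 cannot.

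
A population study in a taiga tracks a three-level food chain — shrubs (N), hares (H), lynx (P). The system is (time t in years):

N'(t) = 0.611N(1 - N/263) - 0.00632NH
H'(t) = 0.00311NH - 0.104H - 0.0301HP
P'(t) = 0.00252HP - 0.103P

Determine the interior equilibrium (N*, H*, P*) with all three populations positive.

N* ≈ 152, H* ≈ 40.9, P* ≈ 12.2

From dP/dt = 0: 0.00252H* = 0.103, so H* = 40.9.
From dN/dt = 0: 0.611(1 - N*/263) = 0.00632·40.9, giving N* = 263·(1 - 0.423) = 152.
From dH/dt = 0: 0.00311·152 - 0.104 = 0.0301P*, so P* = 0.368/0.0301 = 12.2.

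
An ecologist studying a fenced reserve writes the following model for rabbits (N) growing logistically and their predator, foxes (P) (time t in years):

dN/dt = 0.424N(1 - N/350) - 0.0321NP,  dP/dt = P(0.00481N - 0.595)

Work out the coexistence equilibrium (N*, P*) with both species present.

From dP/dt = 0 with P > 0: 0.00481N* = 0.595, so N* = 124.
Substitute into dN/dt = 0: 0.424(1 - 124/350) = 0.0321P*.
The bracket is 0.647, giving P* = 0.274/0.0321 = 8.54.

N* ≈ 124, P* ≈ 8.54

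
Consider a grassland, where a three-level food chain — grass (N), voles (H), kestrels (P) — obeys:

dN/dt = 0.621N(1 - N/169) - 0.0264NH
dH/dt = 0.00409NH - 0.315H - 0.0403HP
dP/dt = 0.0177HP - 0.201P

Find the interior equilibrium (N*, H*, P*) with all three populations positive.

From dP/dt = 0: 0.0177H* = 0.201, so H* = 11.4.
From dN/dt = 0: 0.621(1 - N*/169) = 0.0264·11.4, giving N* = 169·(1 - 0.483) = 87.4.
From dH/dt = 0: 0.00409·87.4 - 0.315 = 0.0403P*, so P* = 0.0425/0.0403 = 1.06.

N* ≈ 87.4, H* ≈ 11.4, P* ≈ 1.06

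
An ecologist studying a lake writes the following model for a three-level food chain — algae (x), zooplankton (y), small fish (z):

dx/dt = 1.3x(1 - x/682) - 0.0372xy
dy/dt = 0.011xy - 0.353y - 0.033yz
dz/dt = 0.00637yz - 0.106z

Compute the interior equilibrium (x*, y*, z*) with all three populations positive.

From dz/dt = 0: 0.00637y* = 0.106, so y* = 16.6.
From dx/dt = 0: 1.3(1 - x*/682) = 0.0372·16.6, giving x* = 682·(1 - 0.476) = 357.
From dy/dt = 0: 0.011·357 - 0.353 = 0.033z*, so z* = 3.58/0.033 = 108.

x* ≈ 357, y* ≈ 16.6, z* ≈ 108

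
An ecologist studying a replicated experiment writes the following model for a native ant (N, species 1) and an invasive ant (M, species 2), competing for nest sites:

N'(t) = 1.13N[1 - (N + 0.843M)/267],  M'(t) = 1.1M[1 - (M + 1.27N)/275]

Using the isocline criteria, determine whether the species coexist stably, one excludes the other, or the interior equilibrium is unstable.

Compare the nullcline intercepts: K1/α12 = 267/0.843 = 317 > K2 = 275; K2/α21 = 275/1.27 = 217 < K1 = 267.
Since the inequalities point opposite ways, species 1 can invade but species 2 cannot.

species 1 excludes species 2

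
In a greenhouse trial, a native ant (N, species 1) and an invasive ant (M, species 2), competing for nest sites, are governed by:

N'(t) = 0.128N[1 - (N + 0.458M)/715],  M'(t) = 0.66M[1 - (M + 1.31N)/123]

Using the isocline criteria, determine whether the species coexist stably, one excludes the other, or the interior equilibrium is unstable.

Compare the nullcline intercepts: K1/α12 = 715/0.458 = 1560 > K2 = 123; K2/α21 = 123/1.31 = 93.9 < K1 = 715.
Since the inequalities point opposite ways, species 1 can invade but species 2 cannot.

species 1 excludes species 2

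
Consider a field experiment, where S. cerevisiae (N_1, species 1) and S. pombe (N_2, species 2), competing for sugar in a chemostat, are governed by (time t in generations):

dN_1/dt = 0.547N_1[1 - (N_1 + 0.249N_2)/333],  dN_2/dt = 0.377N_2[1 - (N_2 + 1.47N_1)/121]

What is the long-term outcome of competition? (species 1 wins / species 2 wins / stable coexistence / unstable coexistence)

species 1 excludes species 2

Compare the nullcline intercepts: K1/α12 = 333/0.249 = 1340 > K2 = 121; K2/α21 = 121/1.47 = 82.3 < K1 = 333.
Since the inequalities point opposite ways, species 1 can invade but species 2 cannot.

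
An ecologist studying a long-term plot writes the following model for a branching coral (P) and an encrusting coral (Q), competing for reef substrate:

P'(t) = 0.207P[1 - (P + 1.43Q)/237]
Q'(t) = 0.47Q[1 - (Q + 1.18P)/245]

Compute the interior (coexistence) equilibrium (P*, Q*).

Setting both brackets to zero gives the nullclines P + 1.43Q = 237 and 1.18P + Q = 245.
Substituting Q = 245 - 1.18P into the first: P(1 - 1.43·1.18) = 237 - 1.43·245.
So P* = -113/-0.687 = 165, and then Q* = 245 - 1.18·165 = 50.4.

P* ≈ 165, Q* ≈ 50.4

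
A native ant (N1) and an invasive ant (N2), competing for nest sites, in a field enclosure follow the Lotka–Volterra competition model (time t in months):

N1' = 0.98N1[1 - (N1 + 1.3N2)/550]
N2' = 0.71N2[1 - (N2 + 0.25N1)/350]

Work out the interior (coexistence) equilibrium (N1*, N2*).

Setting both brackets to zero gives the nullclines N1 + 1.3N2 = 550 and 0.25N1 + N2 = 350.
Substituting N2 = 350 - 0.25N1 into the first: N1(1 - 1.3·0.25) = 550 - 1.3·350.
So N1* = 95/0.675 = 141, and then N2* = 350 - 0.25·141 = 315.

N1* ≈ 141, N2* ≈ 315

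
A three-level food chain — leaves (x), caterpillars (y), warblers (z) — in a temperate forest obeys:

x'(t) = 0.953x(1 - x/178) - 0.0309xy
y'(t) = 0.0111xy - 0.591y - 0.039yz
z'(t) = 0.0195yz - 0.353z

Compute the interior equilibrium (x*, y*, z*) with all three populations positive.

From dz/dt = 0: 0.0195y* = 0.353, so y* = 18.1.
From dx/dt = 0: 0.953(1 - x*/178) = 0.0309·18.1, giving x* = 178·(1 - 0.587) = 73.5.
From dy/dt = 0: 0.0111·73.5 - 0.591 = 0.039z*, so z* = 0.225/0.039 = 5.77.

x* ≈ 73.5, y* ≈ 18.1, z* ≈ 5.77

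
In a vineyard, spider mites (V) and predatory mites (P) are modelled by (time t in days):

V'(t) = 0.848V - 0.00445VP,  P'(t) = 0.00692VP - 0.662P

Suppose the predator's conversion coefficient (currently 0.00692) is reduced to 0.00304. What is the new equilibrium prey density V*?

V* ≈ 218

At the interior fixed point, setting dP/dt = 0 with P > 0 fixes V* = (predator death rate)/(VP coefficient) — independent of the other coefficients.
With the change, V* = 0.662/0.00304 = 218; it rises from 95.7.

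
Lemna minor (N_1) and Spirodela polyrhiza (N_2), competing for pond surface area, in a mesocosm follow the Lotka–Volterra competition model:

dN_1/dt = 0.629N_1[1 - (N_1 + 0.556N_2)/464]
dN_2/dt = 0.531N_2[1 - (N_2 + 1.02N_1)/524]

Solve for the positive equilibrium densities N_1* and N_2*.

N_1* ≈ 399, N_2* ≈ 117

Setting both brackets to zero gives the nullclines N_1 + 0.556N_2 = 464 and 1.02N_1 + N_2 = 524.
Substituting N_2 = 524 - 1.02N_1 into the first: N_1(1 - 0.556·1.02) = 464 - 0.556·524.
So N_1* = 173/0.433 = 399, and then N_2* = 524 - 1.02·399 = 117.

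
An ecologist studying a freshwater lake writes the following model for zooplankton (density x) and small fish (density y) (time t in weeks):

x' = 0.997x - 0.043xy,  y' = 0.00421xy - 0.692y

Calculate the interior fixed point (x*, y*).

Set dy/dt = 0 with y > 0: 0.00421x - 0.692 = 0, so x* = 0.692/0.00421 = 164.
Set dx/dt = 0 with x > 0: 0.997 - 0.043y = 0, so y* = 0.997/0.043 = 23.2.

x* ≈ 164, y* ≈ 23.2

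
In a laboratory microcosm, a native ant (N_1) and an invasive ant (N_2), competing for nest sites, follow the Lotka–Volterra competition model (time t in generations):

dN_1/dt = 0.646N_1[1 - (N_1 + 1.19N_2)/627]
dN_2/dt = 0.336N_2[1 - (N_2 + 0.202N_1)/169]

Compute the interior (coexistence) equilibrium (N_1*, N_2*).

N_1* ≈ 561, N_2* ≈ 55.7

Setting both brackets to zero gives the nullclines N_1 + 1.19N_2 = 627 and 0.202N_1 + N_2 = 169.
Substituting N_2 = 169 - 0.202N_1 into the first: N_1(1 - 1.19·0.202) = 627 - 1.19·169.
So N_1* = 426/0.76 = 561, and then N_2* = 169 - 0.202·561 = 55.7.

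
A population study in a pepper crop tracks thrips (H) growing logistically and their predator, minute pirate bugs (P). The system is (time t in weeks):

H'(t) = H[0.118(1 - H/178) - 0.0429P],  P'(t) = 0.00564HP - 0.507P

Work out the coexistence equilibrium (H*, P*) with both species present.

From dP/dt = 0 with P > 0: 0.00564H* = 0.507, so H* = 89.9.
Substitute into dH/dt = 0: 0.118(1 - 89.9/178) = 0.0429P*.
The bracket is 0.495, giving P* = 0.0584/0.0429 = 1.36.

H* ≈ 89.9, P* ≈ 1.36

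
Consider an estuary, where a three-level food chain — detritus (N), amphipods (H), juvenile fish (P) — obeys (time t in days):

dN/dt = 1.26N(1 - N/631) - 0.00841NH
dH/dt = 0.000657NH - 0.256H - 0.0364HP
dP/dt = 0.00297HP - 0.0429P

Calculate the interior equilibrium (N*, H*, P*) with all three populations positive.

N* ≈ 570, H* ≈ 14.4, P* ≈ 3.26

From dP/dt = 0: 0.00297H* = 0.0429, so H* = 14.4.
From dN/dt = 0: 1.26(1 - N*/631) = 0.00841·14.4, giving N* = 631·(1 - 0.0964) = 570.
From dH/dt = 0: 0.000657·570 - 0.256 = 0.0364P*, so P* = 0.119/0.0364 = 3.26.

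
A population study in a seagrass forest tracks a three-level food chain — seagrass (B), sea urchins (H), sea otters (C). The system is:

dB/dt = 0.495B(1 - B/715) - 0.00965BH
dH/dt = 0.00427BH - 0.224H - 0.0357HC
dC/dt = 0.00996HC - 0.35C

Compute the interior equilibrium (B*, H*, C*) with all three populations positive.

B* ≈ 225, H* ≈ 35.1, C* ≈ 20.7

From dC/dt = 0: 0.00996H* = 0.35, so H* = 35.1.
From dB/dt = 0: 0.495(1 - B*/715) = 0.00965·35.1, giving B* = 715·(1 - 0.685) = 225.
From dH/dt = 0: 0.00427·225 - 0.224 = 0.0357C*, so C* = 0.738/0.0357 = 20.7.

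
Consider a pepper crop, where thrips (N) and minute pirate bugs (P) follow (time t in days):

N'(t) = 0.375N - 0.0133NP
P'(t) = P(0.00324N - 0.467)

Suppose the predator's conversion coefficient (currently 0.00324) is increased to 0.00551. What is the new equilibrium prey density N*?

N* ≈ 84.8

At the interior fixed point, setting dP/dt = 0 with P > 0 fixes N* = (predator death rate)/(NP coefficient) — independent of the other coefficients.
With the change, N* = 0.467/0.00551 = 84.8; it falls from 144.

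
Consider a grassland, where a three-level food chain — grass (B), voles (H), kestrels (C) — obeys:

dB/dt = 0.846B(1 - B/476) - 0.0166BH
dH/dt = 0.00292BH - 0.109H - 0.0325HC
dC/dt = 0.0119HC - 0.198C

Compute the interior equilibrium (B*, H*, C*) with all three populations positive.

From dC/dt = 0: 0.0119H* = 0.198, so H* = 16.6.
From dB/dt = 0: 0.846(1 - B*/476) = 0.0166·16.6, giving B* = 476·(1 - 0.326) = 321.
From dH/dt = 0: 0.00292·321 - 0.109 = 0.0325C*, so C* = 0.827/0.0325 = 25.5.

B* ≈ 321, H* ≈ 16.6, C* ≈ 25.5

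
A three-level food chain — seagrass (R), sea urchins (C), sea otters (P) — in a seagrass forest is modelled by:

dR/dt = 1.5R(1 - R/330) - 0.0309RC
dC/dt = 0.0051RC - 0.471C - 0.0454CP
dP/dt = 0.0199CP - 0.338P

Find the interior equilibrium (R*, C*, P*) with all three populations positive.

R* ≈ 215, C* ≈ 17, P* ≈ 13.7

From dP/dt = 0: 0.0199C* = 0.338, so C* = 17.
From dR/dt = 0: 1.5(1 - R*/330) = 0.0309·17, giving R* = 330·(1 - 0.35) = 215.
From dC/dt = 0: 0.0051·215 - 0.471 = 0.0454P*, so P* = 0.623/0.0454 = 13.7.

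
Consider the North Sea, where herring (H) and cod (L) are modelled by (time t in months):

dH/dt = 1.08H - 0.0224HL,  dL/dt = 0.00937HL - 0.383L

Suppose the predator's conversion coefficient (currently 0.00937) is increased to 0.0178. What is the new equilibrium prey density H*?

At the interior fixed point, setting dL/dt = 0 with L > 0 fixes H* = (predator death rate)/(HL coefficient) — independent of the other coefficients.
With the change, H* = 0.383/0.0178 = 21.5; it falls from 40.9.

H* ≈ 21.5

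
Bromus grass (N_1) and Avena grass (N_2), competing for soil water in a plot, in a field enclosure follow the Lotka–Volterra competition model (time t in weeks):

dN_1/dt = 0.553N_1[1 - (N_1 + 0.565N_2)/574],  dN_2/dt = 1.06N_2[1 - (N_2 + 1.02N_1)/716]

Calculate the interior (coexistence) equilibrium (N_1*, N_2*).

N_1* ≈ 400, N_2* ≈ 308

Setting both brackets to zero gives the nullclines N_1 + 0.565N_2 = 574 and 1.02N_1 + N_2 = 716.
Substituting N_2 = 716 - 1.02N_1 into the first: N_1(1 - 0.565·1.02) = 574 - 0.565·716.
So N_1* = 169/0.424 = 400, and then N_2* = 716 - 1.02·400 = 308.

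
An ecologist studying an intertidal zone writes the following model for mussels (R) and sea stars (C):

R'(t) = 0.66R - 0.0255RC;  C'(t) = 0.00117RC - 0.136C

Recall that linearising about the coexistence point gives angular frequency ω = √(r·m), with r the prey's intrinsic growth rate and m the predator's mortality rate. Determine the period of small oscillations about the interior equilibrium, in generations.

T ≈ 21 generations

Here r = 0.66 and m = 0.136, so r·m = 0.0898.
ω = √0.0898 = 0.3 per generation, hence T = 2π/ω ≈ 21 generations.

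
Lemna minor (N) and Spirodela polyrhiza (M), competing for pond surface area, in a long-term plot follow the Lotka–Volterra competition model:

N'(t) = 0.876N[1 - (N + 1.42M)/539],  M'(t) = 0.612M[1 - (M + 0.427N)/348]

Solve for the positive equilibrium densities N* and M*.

Setting both brackets to zero gives the nullclines N + 1.42M = 539 and 0.427N + M = 348.
Substituting M = 348 - 0.427N into the first: N(1 - 1.42·0.427) = 539 - 1.42·348.
So N* = 44.8/0.394 = 114, and then M* = 348 - 0.427·114 = 299.

N* ≈ 114, M* ≈ 299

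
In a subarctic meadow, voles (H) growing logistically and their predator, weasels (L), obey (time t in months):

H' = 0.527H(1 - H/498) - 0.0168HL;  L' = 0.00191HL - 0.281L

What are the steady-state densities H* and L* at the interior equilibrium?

From dL/dt = 0 with L > 0: 0.00191H* = 0.281, so H* = 147.
Substitute into dH/dt = 0: 0.527(1 - 147/498) = 0.0168L*.
The bracket is 0.705, giving L* = 0.371/0.0168 = 22.1.

H* ≈ 147, L* ≈ 22.1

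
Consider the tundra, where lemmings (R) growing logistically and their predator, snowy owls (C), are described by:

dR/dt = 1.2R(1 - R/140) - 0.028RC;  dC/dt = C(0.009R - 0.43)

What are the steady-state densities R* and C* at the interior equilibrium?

R* ≈ 47.8, C* ≈ 28.2

From dC/dt = 0 with C > 0: 0.009R* = 0.43, so R* = 47.8.
Substitute into dR/dt = 0: 1.2(1 - 47.8/140) = 0.028C*.
The bracket is 0.659, giving C* = 0.79/0.028 = 28.2.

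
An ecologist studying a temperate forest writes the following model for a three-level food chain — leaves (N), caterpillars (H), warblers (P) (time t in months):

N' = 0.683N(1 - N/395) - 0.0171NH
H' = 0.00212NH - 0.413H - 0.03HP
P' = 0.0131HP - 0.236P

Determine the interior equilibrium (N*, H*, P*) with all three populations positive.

From dP/dt = 0: 0.0131H* = 0.236, so H* = 18.
From dN/dt = 0: 0.683(1 - N*/395) = 0.0171·18, giving N* = 395·(1 - 0.451) = 217.
From dH/dt = 0: 0.00212·217 - 0.413 = 0.03P*, so P* = 0.0467/0.03 = 1.56.

N* ≈ 217, H* ≈ 18, P* ≈ 1.56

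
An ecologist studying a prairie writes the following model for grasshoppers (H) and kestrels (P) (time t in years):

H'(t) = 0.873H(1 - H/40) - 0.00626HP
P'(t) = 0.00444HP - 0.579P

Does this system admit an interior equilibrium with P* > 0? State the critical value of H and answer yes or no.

Threshold H = 130; K < 130, so no, the predator goes extinct.

The predator equation gives dP/dt > 0 only when H > 0.579/0.00444 = 130.
Without the predator, H → K = 40. Since 40 < 130, the predator cannot invade.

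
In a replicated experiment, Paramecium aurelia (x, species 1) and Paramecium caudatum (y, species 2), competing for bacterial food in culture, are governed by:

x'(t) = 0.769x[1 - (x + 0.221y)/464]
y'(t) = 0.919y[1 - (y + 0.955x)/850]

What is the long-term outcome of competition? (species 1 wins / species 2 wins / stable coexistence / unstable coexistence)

stable coexistence

Compare the nullcline intercepts: K1/α12 = 464/0.221 = 2100 > K2 = 850; K2/α21 = 850/0.955 = 890 > K1 = 464.
Since both inequalities hold, each species can invade when rare, so the interior equilibrium is stable.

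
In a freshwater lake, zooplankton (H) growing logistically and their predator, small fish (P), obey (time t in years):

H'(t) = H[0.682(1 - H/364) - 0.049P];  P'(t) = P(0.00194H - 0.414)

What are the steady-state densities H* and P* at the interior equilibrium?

H* ≈ 213, P* ≈ 5.76

From dP/dt = 0 with P > 0: 0.00194H* = 0.414, so H* = 213.
Substitute into dH/dt = 0: 0.682(1 - 213/364) = 0.049P*.
The bracket is 0.414, giving P* = 0.282/0.049 = 5.76.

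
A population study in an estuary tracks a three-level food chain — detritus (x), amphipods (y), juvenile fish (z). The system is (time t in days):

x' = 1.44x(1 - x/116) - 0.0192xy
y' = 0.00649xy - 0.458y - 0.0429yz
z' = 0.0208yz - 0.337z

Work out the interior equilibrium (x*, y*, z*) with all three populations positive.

x* ≈ 90.9, y* ≈ 16.2, z* ≈ 3.08

From dz/dt = 0: 0.0208y* = 0.337, so y* = 16.2.
From dx/dt = 0: 1.44(1 - x*/116) = 0.0192·16.2, giving x* = 116·(1 - 0.216) = 90.9.
From dy/dt = 0: 0.00649·90.9 - 0.458 = 0.0429z*, so z* = 0.132/0.0429 = 3.08.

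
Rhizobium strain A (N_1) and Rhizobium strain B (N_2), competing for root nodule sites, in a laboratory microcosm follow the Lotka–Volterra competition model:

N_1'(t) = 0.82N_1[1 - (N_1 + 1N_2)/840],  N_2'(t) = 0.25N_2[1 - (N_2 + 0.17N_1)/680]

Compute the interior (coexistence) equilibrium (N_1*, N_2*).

N_1* ≈ 193, N_2* ≈ 647

Setting both brackets to zero gives the nullclines N_1 + 1N_2 = 840 and 0.17N_1 + N_2 = 680.
Substituting N_2 = 680 - 0.17N_1 into the first: N_1(1 - 1·0.17) = 840 - 1·680.
So N_1* = 160/0.83 = 193, and then N_2* = 680 - 0.17·193 = 647.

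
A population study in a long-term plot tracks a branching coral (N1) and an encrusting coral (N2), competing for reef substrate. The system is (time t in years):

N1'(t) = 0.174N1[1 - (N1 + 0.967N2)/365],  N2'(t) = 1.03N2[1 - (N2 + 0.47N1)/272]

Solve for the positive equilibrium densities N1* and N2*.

N1* ≈ 187, N2* ≈ 184

Setting both brackets to zero gives the nullclines N1 + 0.967N2 = 365 and 0.47N1 + N2 = 272.
Substituting N2 = 272 - 0.47N1 into the first: N1(1 - 0.967·0.47) = 365 - 0.967·272.
So N1* = 102/0.546 = 187, and then N2* = 272 - 0.47·187 = 184.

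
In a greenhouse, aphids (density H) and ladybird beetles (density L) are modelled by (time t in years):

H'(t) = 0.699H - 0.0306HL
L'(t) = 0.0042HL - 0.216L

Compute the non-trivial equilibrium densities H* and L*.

H* ≈ 51.4, L* ≈ 22.8

Set dL/dt = 0 with L > 0: 0.0042H - 0.216 = 0, so H* = 0.216/0.0042 = 51.4.
Set dH/dt = 0 with H > 0: 0.699 - 0.0306L = 0, so L* = 0.699/0.0306 = 22.8.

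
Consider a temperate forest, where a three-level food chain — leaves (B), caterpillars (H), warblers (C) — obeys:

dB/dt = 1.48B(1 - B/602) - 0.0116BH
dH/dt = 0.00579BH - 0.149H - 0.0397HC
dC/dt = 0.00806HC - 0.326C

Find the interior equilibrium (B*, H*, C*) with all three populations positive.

From dC/dt = 0: 0.00806H* = 0.326, so H* = 40.4.
From dB/dt = 0: 1.48(1 - B*/602) = 0.0116·40.4, giving B* = 602·(1 - 0.317) = 411.
From dH/dt = 0: 0.00579·411 - 0.149 = 0.0397C*, so C* = 2.23/0.0397 = 56.2.

B* ≈ 411, H* ≈ 40.4, C* ≈ 56.2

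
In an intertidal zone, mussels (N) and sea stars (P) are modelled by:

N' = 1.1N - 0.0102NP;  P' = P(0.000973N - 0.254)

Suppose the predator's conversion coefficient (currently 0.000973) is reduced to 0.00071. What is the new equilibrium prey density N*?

N* ≈ 358

At the interior fixed point, setting dP/dt = 0 with P > 0 fixes N* = (predator death rate)/(NP coefficient) — independent of the other coefficients.
With the change, N* = 0.254/0.00071 = 358; it rises from 261.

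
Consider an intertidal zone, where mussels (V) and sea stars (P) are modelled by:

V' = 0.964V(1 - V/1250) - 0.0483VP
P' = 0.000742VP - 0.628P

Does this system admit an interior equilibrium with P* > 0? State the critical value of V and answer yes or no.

The predator equation gives dP/dt > 0 only when V > 0.628/0.000742 = 846.
Without the predator, V → K = 1250. Since 1250 > 846, the predator can invade and persist.

Threshold V = 846; K > 846, so yes, the predator persists.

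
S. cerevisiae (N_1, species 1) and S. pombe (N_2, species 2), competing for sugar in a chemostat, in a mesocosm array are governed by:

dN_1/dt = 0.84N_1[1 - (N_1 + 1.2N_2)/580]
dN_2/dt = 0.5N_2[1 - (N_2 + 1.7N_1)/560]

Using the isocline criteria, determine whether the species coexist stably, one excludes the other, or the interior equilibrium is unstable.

Compare the nullcline intercepts: K1/α12 = 580/1.2 = 483 < K2 = 560; K2/α21 = 560/1.7 = 329 < K1 = 580.
Since both are reversed, neither can invade when rare; the interior point is a saddle.

unstable coexistence (outcome depends on initial conditions)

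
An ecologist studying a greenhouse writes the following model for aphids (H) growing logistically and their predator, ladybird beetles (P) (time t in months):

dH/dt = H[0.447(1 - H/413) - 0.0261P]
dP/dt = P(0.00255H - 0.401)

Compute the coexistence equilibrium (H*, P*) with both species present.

H* ≈ 157, P* ≈ 10.6

From dP/dt = 0 with P > 0: 0.00255H* = 0.401, so H* = 157.
Substitute into dH/dt = 0: 0.447(1 - 157/413) = 0.0261P*.
The bracket is 0.619, giving P* = 0.277/0.0261 = 10.6.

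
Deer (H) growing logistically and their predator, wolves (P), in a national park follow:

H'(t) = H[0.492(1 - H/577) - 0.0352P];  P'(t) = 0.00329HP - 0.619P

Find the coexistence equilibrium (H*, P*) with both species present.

H* ≈ 188, P* ≈ 9.42

From dP/dt = 0 with P > 0: 0.00329H* = 0.619, so H* = 188.
Substitute into dH/dt = 0: 0.492(1 - 188/577) = 0.0352P*.
The bracket is 0.674, giving P* = 0.332/0.0352 = 9.42.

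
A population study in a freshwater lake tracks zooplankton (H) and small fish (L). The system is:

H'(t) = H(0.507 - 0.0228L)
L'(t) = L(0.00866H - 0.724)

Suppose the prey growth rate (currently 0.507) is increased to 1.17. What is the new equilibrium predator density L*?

L* ≈ 51.3

At the interior fixed point, setting dH/dt = 0 with H > 0 fixes L* = (prey growth rate)/(HL coefficient) — independent of the other coefficients.
With the change, L* = 1.17/0.0228 = 51.3; it rises from 22.2.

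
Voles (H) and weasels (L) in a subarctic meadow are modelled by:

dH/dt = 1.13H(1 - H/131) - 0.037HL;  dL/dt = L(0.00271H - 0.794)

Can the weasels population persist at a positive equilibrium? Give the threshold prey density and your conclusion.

The predator equation gives dL/dt > 0 only when H > 0.794/0.00271 = 293.
Without the predator, H → K = 131. Since 131 < 293, the predator cannot invade.

Threshold H = 293; K < 293, so no, the predator goes extinct.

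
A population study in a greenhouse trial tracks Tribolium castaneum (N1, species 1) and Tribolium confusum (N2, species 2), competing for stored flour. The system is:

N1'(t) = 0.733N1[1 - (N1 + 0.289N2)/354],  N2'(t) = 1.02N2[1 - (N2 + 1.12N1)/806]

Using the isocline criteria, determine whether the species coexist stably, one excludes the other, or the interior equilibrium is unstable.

Compare the nullcline intercepts: K1/α12 = 354/0.289 = 1220 > K2 = 806; K2/α21 = 806/1.12 = 720 > K1 = 354.
Since both inequalities hold, each species can invade when rare, so the interior equilibrium is stable.

stable coexistence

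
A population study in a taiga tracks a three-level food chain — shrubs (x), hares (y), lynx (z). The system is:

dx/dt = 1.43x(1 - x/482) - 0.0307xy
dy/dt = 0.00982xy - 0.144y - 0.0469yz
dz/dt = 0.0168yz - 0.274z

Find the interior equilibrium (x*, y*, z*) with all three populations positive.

From dz/dt = 0: 0.0168y* = 0.274, so y* = 16.3.
From dx/dt = 0: 1.43(1 - x*/482) = 0.0307·16.3, giving x* = 482·(1 - 0.35) = 313.
From dy/dt = 0: 0.00982·313 - 0.144 = 0.0469z*, so z* = 2.93/0.0469 = 62.5.

x* ≈ 313, y* ≈ 16.3, z* ≈ 62.5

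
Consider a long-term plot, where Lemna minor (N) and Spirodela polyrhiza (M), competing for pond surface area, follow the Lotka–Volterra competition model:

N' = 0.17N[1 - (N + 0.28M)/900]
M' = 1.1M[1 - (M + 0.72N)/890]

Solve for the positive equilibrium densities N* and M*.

Setting both brackets to zero gives the nullclines N + 0.28M = 900 and 0.72N + M = 890.
Substituting M = 890 - 0.72N into the first: N(1 - 0.28·0.72) = 900 - 0.28·890.
So N* = 651/0.798 = 815, and then M* = 890 - 0.72·815 = 303.

N* ≈ 815, M* ≈ 303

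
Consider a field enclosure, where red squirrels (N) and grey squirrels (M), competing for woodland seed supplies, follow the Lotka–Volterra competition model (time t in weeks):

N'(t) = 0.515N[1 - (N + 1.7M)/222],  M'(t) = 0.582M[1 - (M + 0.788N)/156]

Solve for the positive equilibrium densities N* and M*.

Setting both brackets to zero gives the nullclines N + 1.7M = 222 and 0.788N + M = 156.
Substituting M = 156 - 0.788N into the first: N(1 - 1.7·0.788) = 222 - 1.7·156.
So N* = -43.2/-0.34 = 127, and then M* = 156 - 0.788·127 = 55.8.

N* ≈ 127, M* ≈ 55.8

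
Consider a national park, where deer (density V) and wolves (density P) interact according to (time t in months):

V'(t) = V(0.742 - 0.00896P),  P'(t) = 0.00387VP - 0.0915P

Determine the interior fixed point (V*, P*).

Set dP/dt = 0 with P > 0: 0.00387V - 0.0915 = 0, so V* = 0.0915/0.00387 = 23.6.
Set dV/dt = 0 with V > 0: 0.742 - 0.00896P = 0, so P* = 0.742/0.00896 = 82.8.

V* ≈ 23.6, P* ≈ 82.8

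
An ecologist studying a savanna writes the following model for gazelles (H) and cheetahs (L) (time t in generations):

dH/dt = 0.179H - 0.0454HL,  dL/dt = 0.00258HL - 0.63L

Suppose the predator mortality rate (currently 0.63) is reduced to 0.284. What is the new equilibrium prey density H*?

H* ≈ 110

At the interior fixed point, setting dL/dt = 0 with L > 0 fixes H* = (predator death rate)/(HL coefficient) — independent of the other coefficients.
With the change, H* = 0.284/0.00258 = 110; it falls from 244.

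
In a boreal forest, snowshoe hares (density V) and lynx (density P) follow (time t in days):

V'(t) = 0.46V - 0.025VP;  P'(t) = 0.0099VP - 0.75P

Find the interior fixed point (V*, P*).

Set dP/dt = 0 with P > 0: 0.0099V - 0.75 = 0, so V* = 0.75/0.0099 = 75.8.
Set dV/dt = 0 with V > 0: 0.46 - 0.025P = 0, so P* = 0.46/0.025 = 18.4.

V* ≈ 75.8, P* ≈ 18.4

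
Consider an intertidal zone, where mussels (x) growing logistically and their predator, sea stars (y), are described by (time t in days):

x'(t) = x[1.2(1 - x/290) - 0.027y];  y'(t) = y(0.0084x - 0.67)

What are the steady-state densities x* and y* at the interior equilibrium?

x* ≈ 79.8, y* ≈ 32.2

From dy/dt = 0 with y > 0: 0.0084x* = 0.67, so x* = 79.8.
Substitute into dx/dt = 0: 1.2(1 - 79.8/290) = 0.027y*.
The bracket is 0.725, giving y* = 0.87/0.027 = 32.2.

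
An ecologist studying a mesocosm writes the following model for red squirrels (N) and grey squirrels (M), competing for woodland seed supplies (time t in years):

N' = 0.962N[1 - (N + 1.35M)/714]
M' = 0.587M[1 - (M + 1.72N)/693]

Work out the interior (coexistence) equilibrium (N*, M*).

N* ≈ 168, M* ≈ 405

Setting both brackets to zero gives the nullclines N + 1.35M = 714 and 1.72N + M = 693.
Substituting M = 693 - 1.72N into the first: N(1 - 1.35·1.72) = 714 - 1.35·693.
So N* = -222/-1.32 = 168, and then M* = 693 - 1.72·168 = 405.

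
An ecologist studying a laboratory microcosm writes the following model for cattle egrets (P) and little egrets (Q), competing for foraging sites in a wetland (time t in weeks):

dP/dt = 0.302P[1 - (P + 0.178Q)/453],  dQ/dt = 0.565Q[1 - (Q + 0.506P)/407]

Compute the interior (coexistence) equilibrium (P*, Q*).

P* ≈ 418, Q* ≈ 195

Setting both brackets to zero gives the nullclines P + 0.178Q = 453 and 0.506P + Q = 407.
Substituting Q = 407 - 0.506P into the first: P(1 - 0.178·0.506) = 453 - 0.178·407.
So P* = 381/0.91 = 418, and then Q* = 407 - 0.506·418 = 195.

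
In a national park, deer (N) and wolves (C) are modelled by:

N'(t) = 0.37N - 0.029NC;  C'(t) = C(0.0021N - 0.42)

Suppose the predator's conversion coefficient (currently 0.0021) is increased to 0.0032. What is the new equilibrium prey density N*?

At the interior fixed point, setting dC/dt = 0 with C > 0 fixes N* = (predator death rate)/(NC coefficient) — independent of the other coefficients.
With the change, N* = 0.42/0.0032 = 131; it falls from 200.

N* ≈ 131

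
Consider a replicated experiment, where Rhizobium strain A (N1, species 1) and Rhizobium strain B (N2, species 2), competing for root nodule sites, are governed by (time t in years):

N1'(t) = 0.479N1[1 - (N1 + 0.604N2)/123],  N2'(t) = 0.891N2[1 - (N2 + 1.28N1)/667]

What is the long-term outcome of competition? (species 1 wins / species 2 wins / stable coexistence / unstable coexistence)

species 2 excludes species 1

Compare the nullcline intercepts: K1/α12 = 123/0.604 = 204 < K2 = 667; K2/α21 = 667/1.28 = 521 > K1 = 123.
Since the inequalities point opposite ways, species 2 can invade but species 1 cannot.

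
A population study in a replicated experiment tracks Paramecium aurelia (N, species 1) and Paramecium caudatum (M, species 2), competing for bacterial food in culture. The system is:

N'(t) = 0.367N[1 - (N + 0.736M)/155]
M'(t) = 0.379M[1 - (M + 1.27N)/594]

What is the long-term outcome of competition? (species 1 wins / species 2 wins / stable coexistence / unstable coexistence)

Compare the nullcline intercepts: K1/α12 = 155/0.736 = 211 < K2 = 594; K2/α21 = 594/1.27 = 468 > K1 = 155.
Since the inequalities point opposite ways, species 2 can invade but species 1 cannot.

species 2 excludes species 1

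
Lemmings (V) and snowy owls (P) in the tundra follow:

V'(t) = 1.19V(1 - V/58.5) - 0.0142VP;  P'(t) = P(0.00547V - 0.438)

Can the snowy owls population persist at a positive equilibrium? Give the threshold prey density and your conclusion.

Threshold V = 80.1; K < 80.1, so no, the predator goes extinct.

The predator equation gives dP/dt > 0 only when V > 0.438/0.00547 = 80.1.
Without the predator, V → K = 58.5. Since 58.5 < 80.1, the predator cannot invade.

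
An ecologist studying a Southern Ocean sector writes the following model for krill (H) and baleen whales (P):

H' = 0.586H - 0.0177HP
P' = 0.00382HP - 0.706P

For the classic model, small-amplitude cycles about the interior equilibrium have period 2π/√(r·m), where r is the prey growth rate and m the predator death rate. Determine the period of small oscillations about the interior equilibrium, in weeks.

T ≈ 9.77 weeks

Here r = 0.586 and m = 0.706, so r·m = 0.414.
ω = √0.414 = 0.643 per week, hence T = 2π/ω ≈ 9.77 weeks.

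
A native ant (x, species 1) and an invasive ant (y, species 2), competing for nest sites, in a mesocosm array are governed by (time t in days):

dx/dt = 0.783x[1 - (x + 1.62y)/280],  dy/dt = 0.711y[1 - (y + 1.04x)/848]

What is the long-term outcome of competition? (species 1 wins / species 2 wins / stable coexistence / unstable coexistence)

Compare the nullcline intercepts: K1/α12 = 280/1.62 = 173 < K2 = 848; K2/α21 = 848/1.04 = 815 > K1 = 280.
Since the inequalities point opposite ways, species 2 can invade but species 1 cannot.

species 2 excludes species 1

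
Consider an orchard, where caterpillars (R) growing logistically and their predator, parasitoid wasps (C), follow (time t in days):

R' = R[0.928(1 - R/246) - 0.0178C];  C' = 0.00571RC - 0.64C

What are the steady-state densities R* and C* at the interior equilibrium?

From dC/dt = 0 with C > 0: 0.00571R* = 0.64, so R* = 112.
Substitute into dR/dt = 0: 0.928(1 - 112/246) = 0.0178C*.
The bracket is 0.544, giving C* = 0.505/0.0178 = 28.4.

R* ≈ 112, C* ≈ 28.4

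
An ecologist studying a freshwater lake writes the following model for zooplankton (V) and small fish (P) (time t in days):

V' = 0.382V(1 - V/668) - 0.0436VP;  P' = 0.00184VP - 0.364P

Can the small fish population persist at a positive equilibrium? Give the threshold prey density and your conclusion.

The predator equation gives dP/dt > 0 only when V > 0.364/0.00184 = 198.
Without the predator, V → K = 668. Since 668 > 198, the predator can invade and persist.

Threshold V = 198; K > 198, so yes, the predator persists.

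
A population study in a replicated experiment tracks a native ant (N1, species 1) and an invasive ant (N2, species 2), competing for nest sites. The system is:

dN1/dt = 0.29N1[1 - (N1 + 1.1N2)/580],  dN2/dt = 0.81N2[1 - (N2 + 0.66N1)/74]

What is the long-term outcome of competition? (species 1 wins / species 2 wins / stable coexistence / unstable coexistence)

species 1 excludes species 2

Compare the nullcline intercepts: K1/α12 = 580/1.1 = 527 > K2 = 74; K2/α21 = 74/0.66 = 112 < K1 = 580.
Since the inequalities point opposite ways, species 1 can invade but species 2 cannot.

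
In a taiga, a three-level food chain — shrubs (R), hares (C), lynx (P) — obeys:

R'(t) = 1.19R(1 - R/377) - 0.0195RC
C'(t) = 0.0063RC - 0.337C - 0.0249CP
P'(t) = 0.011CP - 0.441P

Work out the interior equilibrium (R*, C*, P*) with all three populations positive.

From dP/dt = 0: 0.011C* = 0.441, so C* = 40.1.
From dR/dt = 0: 1.19(1 - R*/377) = 0.0195·40.1, giving R* = 377·(1 - 0.657) = 129.
From dC/dt = 0: 0.0063·129 - 0.337 = 0.0249P*, so P* = 0.478/0.0249 = 19.2.

R* ≈ 129, C* ≈ 40.1, P* ≈ 19.2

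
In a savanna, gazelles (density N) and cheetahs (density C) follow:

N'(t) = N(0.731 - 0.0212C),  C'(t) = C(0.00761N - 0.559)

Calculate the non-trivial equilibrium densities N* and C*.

N* ≈ 73.5, C* ≈ 34.5

Set dC/dt = 0 with C > 0: 0.00761N - 0.559 = 0, so N* = 0.559/0.00761 = 73.5.
Set dN/dt = 0 with N > 0: 0.731 - 0.0212C = 0, so C* = 0.731/0.0212 = 34.5.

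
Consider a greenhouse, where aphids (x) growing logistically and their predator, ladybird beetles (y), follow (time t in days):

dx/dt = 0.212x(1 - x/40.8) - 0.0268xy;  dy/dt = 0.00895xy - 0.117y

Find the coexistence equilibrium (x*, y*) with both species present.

x* ≈ 13.1, y* ≈ 5.38

From dy/dt = 0 with y > 0: 0.00895x* = 0.117, so x* = 13.1.
Substitute into dx/dt = 0: 0.212(1 - 13.1/40.8) = 0.0268y*.
The bracket is 0.68, giving y* = 0.144/0.0268 = 5.38.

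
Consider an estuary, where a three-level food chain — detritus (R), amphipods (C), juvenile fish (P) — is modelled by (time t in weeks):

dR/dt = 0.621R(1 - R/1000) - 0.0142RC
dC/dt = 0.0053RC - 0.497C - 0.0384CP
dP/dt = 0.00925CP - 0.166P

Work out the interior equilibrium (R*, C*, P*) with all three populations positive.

R* ≈ 590, C* ≈ 17.9, P* ≈ 68.4

From dP/dt = 0: 0.00925C* = 0.166, so C* = 17.9.
From dR/dt = 0: 0.621(1 - R*/1000) = 0.0142·17.9, giving R* = 1000·(1 - 0.41) = 590.
From dC/dt = 0: 0.0053·590 - 0.497 = 0.0384P*, so P* = 2.63/0.0384 = 68.4.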